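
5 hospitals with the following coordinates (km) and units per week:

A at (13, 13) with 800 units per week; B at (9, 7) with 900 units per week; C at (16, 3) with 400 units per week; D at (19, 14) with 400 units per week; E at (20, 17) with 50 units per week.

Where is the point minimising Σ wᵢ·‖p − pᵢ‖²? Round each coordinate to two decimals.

(13.14, 9.55)

The minimiser of Σwᵢ‖p−pᵢ‖² is the weighted centroid p* = (Σwᵢpᵢ)/(Σwᵢ).
Σwᵢ = 2550.
Σwᵢxᵢ = 800·13 + 900·9 + 400·16 + 400·19 + 50·20 = 33500.
Σwᵢyᵢ = 800·13 + 900·7 + 400·3 + 400·14 + 50·17 = 24350.
x* = 33500/2550 = 13.14, y* = 24350/2550 = 9.55.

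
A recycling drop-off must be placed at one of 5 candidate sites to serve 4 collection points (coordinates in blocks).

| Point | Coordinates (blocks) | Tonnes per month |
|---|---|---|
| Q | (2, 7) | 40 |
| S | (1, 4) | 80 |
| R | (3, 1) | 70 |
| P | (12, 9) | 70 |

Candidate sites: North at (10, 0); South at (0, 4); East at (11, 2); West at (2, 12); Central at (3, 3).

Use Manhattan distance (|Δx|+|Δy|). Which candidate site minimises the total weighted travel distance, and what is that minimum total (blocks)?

Total weighted distance at each candidate:
  North (10, 0): total = 2970
  South (0, 4): total = 1890
  East (11, 2): total = 2710
  West (2, 12): total = 2670
  Central (3, 3): total = 1630
Minimum is at Central with total 1630 blocks.

Central, total 1630 blocks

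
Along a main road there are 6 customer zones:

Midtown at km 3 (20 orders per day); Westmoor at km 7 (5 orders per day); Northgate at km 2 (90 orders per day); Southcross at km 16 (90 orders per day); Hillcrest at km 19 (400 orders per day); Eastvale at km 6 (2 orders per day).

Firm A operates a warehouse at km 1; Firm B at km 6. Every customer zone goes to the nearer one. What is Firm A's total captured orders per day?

The indifferent point is the midpoint (1+6)/2 = 3.5; customer zones left of it (closer to Firm A at 1) go to Firm A, those right go to Firm B.
  Northgate at 2 (w=90) → Firm A
  Midtown at 3 (w=20) → Firm A
  Eastvale at 6 (w=2) → Firm B
  Westmoor at 7 (w=5) → Firm B
  Southcross at 16 (w=90) → Firm B
  Hillcrest at 19 (w=400) → Firm B
Firm A captures 110; Firm B captures 497.

110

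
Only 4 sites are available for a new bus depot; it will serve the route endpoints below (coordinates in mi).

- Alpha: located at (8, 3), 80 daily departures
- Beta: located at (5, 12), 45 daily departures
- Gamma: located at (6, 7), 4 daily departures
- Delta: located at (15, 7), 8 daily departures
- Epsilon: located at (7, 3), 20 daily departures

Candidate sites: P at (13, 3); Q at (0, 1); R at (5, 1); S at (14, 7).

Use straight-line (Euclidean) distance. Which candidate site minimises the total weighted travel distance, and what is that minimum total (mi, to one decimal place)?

Total weighted distance at each candidate:
  P (13, 3): total = 1129.9
  Q (0, 1): total = 1512.2
  R (5, 1): total = 957.6
  S (14, 7): total = 1241.4
Minimum is at R with total 957.6 mi.

R, total 957.6 mi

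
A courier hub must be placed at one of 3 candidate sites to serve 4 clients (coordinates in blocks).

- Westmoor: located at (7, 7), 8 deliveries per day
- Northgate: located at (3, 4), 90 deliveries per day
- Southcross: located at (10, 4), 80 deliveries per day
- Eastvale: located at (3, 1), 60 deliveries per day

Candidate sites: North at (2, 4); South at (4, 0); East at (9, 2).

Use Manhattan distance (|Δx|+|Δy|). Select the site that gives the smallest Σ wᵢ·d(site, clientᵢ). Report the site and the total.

North, total 1034 blocks

Total weighted distance at each candidate:
  North (2, 4): total = 1034
  South (4, 0): total = 1450
  East (9, 2): total = 1436
Minimum is at North with total 1034 blocks.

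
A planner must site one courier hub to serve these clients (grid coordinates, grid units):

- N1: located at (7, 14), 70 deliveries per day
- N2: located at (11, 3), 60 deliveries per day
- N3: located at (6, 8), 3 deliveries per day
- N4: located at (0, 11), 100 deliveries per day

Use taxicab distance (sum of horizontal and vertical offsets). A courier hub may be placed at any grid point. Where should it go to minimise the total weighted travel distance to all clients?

(7, 11)

Manhattan distance separates: Σwᵢ(|x−xᵢ|+|y−yᵢ|) = Σwᵢ|x−xᵢ| + Σwᵢ|y−yᵢ|, so x and y are optimised independently as 1-D weighted medians.
Total weight W = 233; half = 116.5.
x-coordinate, sorted with cumulative weight:
  x=0 (N4, w=100) cum 100
  x=6 (N3, w=3) cum 103
  x=7 (N1, w=70) cum 173  ← median
  x=11 (N2, w=60) cum 233
⇒ x* = 7
y-coordinate, sorted with cumulative weight:
  y=3 (N2, w=60) cum 60
  y=8 (N3, w=3) cum 63
  y=11 (N4, w=100) cum 163  ← median
  y=14 (N1, w=70) cum 233
⇒ y* = 11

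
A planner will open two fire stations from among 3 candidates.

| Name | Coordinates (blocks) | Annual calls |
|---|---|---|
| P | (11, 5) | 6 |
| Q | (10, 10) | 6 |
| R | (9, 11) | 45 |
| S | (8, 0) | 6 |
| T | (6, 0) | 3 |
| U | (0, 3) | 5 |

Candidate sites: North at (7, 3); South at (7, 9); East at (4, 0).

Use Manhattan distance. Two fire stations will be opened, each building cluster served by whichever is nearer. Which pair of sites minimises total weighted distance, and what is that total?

Evaluate every pair (each demand assigned to the nearer of the two):
  {North, South}: total = 311
  {South, East}: total = 317
  {North, East}: total = 611
Best pair: {North, South} with total 311.

{North, South}, total 311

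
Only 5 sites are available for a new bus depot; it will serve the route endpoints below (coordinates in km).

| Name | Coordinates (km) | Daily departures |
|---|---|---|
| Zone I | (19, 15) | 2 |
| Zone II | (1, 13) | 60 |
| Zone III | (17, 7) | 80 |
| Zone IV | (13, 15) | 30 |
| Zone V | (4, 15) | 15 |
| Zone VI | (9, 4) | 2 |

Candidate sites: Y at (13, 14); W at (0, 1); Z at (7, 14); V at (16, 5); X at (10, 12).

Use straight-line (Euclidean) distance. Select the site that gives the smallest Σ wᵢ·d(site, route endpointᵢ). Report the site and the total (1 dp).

X, total 1494.5 km

Total weighted distance at each candidate:
  Y (13, 14): total = 1567.0
  W (0, 1): total = 3022.4
  Z (7, 14): total = 1615.9
  V (16, 5): total = 1781.4
  X (10, 12): total = 1494.5
Minimum is at X with total 1494.5 km.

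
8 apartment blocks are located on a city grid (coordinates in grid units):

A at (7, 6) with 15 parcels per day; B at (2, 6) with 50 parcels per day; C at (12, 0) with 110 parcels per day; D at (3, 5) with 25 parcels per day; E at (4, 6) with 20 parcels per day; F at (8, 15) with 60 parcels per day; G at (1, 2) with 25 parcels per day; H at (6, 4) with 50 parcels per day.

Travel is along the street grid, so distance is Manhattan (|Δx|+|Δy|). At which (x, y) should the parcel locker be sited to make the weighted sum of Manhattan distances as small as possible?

Manhattan distance separates: Σwᵢ(|x−xᵢ|+|y−yᵢ|) = Σwᵢ|x−xᵢ| + Σwᵢ|y−yᵢ|, so x and y are optimised independently as 1-D weighted medians.
Total weight W = 355; half = 177.5.
x-coordinate, sorted with cumulative weight:
  x=1 (G, w=25) cum 25
  x=2 (B, w=50) cum 75
  x=3 (D, w=25) cum 100
  x=4 (E, w=20) cum 120
  x=6 (H, w=50) cum 170
  x=7 (A, w=15) cum 185  ← median
  x=8 (F, w=60) cum 245
  x=12 (C, w=110) cum 355
⇒ x* = 7
y-coordinate, sorted with cumulative weight:
  y=0 (C, w=110) cum 110
  y=2 (G, w=25) cum 135
  y=4 (H, w=50) cum 185  ← median
  y=5 (D, w=25) cum 210
  y=6 (A, w=15) cum 225
  y=6 (B, w=50) cum 275
  y=6 (E, w=20) cum 295
  y=15 (F, w=60) cum 355
⇒ y* = 4

(7, 4)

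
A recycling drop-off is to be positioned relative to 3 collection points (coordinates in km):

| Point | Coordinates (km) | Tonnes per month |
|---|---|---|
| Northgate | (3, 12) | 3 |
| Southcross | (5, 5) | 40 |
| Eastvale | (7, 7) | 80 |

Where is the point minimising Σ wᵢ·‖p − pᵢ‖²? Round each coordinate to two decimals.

(6.25, 6.47)

The minimiser of Σwᵢ‖p−pᵢ‖² is the weighted centroid p* = (Σwᵢpᵢ)/(Σwᵢ).
Σwᵢ = 123.
Σwᵢxᵢ = 3·3 + 40·5 + 80·7 = 769.
Σwᵢyᵢ = 3·12 + 40·5 + 80·7 = 796.
x* = 769/123 = 6.25, y* = 796/123 = 6.47.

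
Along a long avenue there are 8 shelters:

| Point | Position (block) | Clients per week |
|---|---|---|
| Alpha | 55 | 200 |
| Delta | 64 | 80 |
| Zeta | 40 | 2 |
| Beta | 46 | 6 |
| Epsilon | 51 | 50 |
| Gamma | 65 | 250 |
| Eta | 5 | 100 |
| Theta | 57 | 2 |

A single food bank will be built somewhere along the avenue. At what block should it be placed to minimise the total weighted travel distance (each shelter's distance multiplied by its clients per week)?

For a sum of weighted absolute distances on a line, the optimum is the weighted median (not the mean). Total weight W = 690; half-weight = 345.
Sort by position and accumulate weight:
  block 5 (Eta, w=100) → cum 100
  block 40 (Zeta, w=2) → cum 102
  block 46 (Beta, w=6) → cum 108
  block 51 (Epsilon, w=50) → cum 158
  block 55 (Alpha, w=200) → cum 358  ≥ 345 → median here
  block 57 (Theta, w=2) → cum 360
  block 64 (Delta, w=80) → cum 440
  block 65 (Gamma, w=250) → cum 690
Optimal location: block 55.

x = 55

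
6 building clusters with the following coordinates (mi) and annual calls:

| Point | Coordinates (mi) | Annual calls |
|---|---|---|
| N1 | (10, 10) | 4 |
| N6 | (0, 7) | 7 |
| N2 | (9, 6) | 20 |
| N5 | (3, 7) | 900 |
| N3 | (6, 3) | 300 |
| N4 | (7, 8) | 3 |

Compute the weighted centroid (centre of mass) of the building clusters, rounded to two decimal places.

(3.84, 6.02)

The minimiser of Σwᵢ‖p−pᵢ‖² is the weighted centroid p* = (Σwᵢpᵢ)/(Σwᵢ).
Σwᵢ = 1234.
Σwᵢxᵢ = 4·10 + 7·0 + 20·9 + 900·3 + 300·6 + 3·7 = 4741.
Σwᵢyᵢ = 4·10 + 7·7 + 20·6 + 900·7 + 300·3 + 3·8 = 7433.
x* = 4741/1234 = 3.84, y* = 7433/1234 = 6.02.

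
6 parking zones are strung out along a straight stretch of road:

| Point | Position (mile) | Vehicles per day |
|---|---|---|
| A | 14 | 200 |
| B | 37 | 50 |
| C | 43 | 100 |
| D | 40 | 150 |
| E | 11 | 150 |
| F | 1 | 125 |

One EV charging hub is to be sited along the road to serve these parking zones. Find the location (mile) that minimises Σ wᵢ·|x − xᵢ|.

x = 14

For a sum of weighted absolute distances on a line, the optimum is the weighted median (not the mean). Total weight W = 775; half-weight = 387.5.
Sort by position and accumulate weight:
  mile 1 (F, w=125) → cum 125
  mile 11 (E, w=150) → cum 275
  mile 14 (A, w=200) → cum 475  ≥ 387.5 → median here
  mile 37 (B, w=50) → cum 525
  mile 40 (D, w=150) → cum 675
  mile 43 (C, w=100) → cum 775
Optimal location: mile 14.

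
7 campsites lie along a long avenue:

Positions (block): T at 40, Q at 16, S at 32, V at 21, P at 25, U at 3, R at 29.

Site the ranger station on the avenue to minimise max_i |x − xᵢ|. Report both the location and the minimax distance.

location 21.5, max distance 18.5

The 1-center on a line is the midpoint of the two extreme points: leftmost at 3, rightmost at 40.
Optimal location = (3 + 40)/2 = 21.5; maximum distance = (40 − 3)/2 = 18.5.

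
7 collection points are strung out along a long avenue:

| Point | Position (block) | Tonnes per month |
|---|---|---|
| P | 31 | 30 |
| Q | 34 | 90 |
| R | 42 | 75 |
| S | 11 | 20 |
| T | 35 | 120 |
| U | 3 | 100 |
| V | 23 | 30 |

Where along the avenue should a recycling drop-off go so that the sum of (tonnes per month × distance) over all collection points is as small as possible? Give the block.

x = 34

For a sum of weighted absolute distances on a line, the optimum is the weighted median (not the mean). Total weight W = 465; half-weight = 232.5.
Sort by position and accumulate weight:
  block 3 (U, w=100) → cum 100
  block 11 (S, w=20) → cum 120
  block 23 (V, w=30) → cum 150
  block 31 (P, w=30) → cum 180
  block 34 (Q, w=90) → cum 270  ≥ 232.5 → median here
  block 35 (T, w=120) → cum 390
  block 42 (R, w=75) → cum 465
Optimal location: block 34.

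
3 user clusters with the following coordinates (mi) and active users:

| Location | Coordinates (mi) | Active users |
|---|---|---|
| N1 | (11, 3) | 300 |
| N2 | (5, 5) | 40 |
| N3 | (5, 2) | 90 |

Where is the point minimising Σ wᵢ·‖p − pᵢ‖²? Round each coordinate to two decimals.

(9.19, 2.98)

The minimiser of Σwᵢ‖p−pᵢ‖² is the weighted centroid p* = (Σwᵢpᵢ)/(Σwᵢ).
Σwᵢ = 430.
Σwᵢxᵢ = 300·11 + 40·5 + 90·5 = 3950.
Σwᵢyᵢ = 300·3 + 40·5 + 90·2 = 1280.
x* = 3950/430 = 9.19, y* = 1280/430 = 2.98.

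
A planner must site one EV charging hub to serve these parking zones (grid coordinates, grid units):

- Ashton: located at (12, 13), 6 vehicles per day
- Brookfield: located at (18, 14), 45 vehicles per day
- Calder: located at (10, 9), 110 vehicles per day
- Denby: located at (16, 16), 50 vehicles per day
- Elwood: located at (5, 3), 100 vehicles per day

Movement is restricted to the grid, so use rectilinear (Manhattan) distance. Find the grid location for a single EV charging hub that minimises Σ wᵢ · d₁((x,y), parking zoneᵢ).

(10, 9)

Manhattan distance separates: Σwᵢ(|x−xᵢ|+|y−yᵢ|) = Σwᵢ|x−xᵢ| + Σwᵢ|y−yᵢ|, so x and y are optimised independently as 1-D weighted medians.
Total weight W = 311; half = 155.5.
x-coordinate, sorted with cumulative weight:
  x=5 (Elwood, w=100) cum 100
  x=10 (Calder, w=110) cum 210  ← median
  x=12 (Ashton, w=6) cum 216
  x=16 (Denby, w=50) cum 266
  x=18 (Brookfield, w=45) cum 311
⇒ x* = 10
y-coordinate, sorted with cumulative weight:
  y=3 (Elwood, w=100) cum 100
  y=9 (Calder, w=110) cum 210  ← median
  y=13 (Ashton, w=6) cum 216
  y=14 (Brookfield, w=45) cum 261
  y=16 (Denby, w=50) cum 311
⇒ y* = 9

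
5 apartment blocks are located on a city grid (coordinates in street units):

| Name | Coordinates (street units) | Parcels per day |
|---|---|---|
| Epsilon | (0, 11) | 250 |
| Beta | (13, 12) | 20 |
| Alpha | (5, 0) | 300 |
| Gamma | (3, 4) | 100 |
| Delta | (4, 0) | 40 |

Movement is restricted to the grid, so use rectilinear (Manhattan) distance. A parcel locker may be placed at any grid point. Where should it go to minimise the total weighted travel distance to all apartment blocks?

Manhattan distance separates: Σwᵢ(|x−xᵢ|+|y−yᵢ|) = Σwᵢ|x−xᵢ| + Σwᵢ|y−yᵢ|, so x and y are optimised independently as 1-D weighted medians.
Total weight W = 710; half = 355.
x-coordinate, sorted with cumulative weight:
  x=0 (Epsilon, w=250) cum 250
  x=3 (Gamma, w=100) cum 350
  x=4 (Delta, w=40) cum 390  ← median
  x=5 (Alpha, w=300) cum 690
  x=13 (Beta, w=20) cum 710
⇒ x* = 4
y-coordinate, sorted with cumulative weight:
  y=0 (Alpha, w=300) cum 300
  y=0 (Delta, w=40) cum 340
  y=4 (Gamma, w=100) cum 440  ← median
  y=11 (Epsilon, w=250) cum 690
  y=12 (Beta, w=20) cum 710
⇒ y* = 4

(4, 4)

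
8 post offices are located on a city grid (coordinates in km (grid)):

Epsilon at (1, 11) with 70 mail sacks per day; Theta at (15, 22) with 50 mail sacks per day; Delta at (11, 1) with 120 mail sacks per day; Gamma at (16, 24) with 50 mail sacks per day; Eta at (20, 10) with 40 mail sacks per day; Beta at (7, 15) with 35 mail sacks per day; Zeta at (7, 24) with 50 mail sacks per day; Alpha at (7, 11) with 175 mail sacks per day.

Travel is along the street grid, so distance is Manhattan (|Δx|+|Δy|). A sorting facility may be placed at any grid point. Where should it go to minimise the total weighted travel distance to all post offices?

(7, 11)

Manhattan distance separates: Σwᵢ(|x−xᵢ|+|y−yᵢ|) = Σwᵢ|x−xᵢ| + Σwᵢ|y−yᵢ|, so x and y are optimised independently as 1-D weighted medians.
Total weight W = 590; half = 295.
x-coordinate, sorted with cumulative weight:
  x=1 (Epsilon, w=70) cum 70
  x=7 (Beta, w=35) cum 105
  x=7 (Zeta, w=50) cum 155
  x=7 (Alpha, w=175) cum 330  ← median
  x=11 (Delta, w=120) cum 450
  x=15 (Theta, w=50) cum 500
  x=16 (Gamma, w=50) cum 550
  x=20 (Eta, w=40) cum 590
⇒ x* = 7
y-coordinate, sorted with cumulative weight:
  y=1 (Delta, w=120) cum 120
  y=10 (Eta, w=40) cum 160
  y=11 (Epsilon, w=70) cum 230
  y=11 (Alpha, w=175) cum 405  ← median
  y=15 (Beta, w=35) cum 440
  y=22 (Theta, w=50) cum 490
  y=24 (Gamma, w=50) cum 540
  y=24 (Zeta, w=50) cum 590
⇒ y* = 11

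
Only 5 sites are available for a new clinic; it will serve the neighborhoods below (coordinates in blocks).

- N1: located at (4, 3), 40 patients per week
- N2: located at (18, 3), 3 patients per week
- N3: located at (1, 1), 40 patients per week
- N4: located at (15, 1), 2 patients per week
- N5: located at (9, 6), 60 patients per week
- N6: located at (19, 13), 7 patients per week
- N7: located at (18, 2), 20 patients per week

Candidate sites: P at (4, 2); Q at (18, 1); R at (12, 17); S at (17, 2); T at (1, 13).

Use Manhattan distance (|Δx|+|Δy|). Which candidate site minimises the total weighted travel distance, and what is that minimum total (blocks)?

Total weighted distance at each candidate:
  P (4, 2): total = 1271
  Q (18, 1): total = 2283
  R (12, 17): total = 3395
  S (17, 2): total = 2083
  T (1, 13): total = 2719
Minimum is at P with total 1271 blocks.

P, total 1271 blocks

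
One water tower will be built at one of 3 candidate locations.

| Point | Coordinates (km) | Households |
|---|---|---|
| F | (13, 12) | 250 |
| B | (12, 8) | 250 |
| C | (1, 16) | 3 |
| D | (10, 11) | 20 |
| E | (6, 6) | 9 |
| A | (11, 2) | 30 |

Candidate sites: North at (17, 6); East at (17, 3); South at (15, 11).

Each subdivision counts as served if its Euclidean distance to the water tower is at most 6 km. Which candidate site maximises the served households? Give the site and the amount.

South, covering 520

Coverage radius r = 6 km; a point is covered iff (Δx)²+(Δy)² ≤ 6² = 36.
  North (17, 6): covers {B} → 250
  East (17, 3): covers {none} → 0
  South (15, 11): covers {F, B, D} → 520
Maximum coverage at South: 520 households.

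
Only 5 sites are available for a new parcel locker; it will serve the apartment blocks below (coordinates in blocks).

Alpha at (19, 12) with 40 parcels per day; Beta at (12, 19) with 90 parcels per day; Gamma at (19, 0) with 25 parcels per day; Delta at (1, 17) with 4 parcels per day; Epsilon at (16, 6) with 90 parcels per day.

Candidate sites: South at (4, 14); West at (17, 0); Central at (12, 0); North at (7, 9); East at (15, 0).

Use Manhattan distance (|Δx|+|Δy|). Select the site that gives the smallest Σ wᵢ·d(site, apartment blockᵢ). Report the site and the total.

East, total 3474 blocks

Total weighted distance at each candidate:
  South (4, 14): total = 4399
  West (17, 0): total = 3532
  Central (12, 0): total = 3657
  North (7, 9): total = 3611
  East (15, 0): total = 3474
Minimum is at East with total 3474 blocks.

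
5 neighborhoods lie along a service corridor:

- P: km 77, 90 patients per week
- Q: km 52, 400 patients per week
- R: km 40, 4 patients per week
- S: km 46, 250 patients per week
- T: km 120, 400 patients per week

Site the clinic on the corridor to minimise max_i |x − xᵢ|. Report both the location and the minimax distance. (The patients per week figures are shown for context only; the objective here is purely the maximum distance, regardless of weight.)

location 80, max distance 40

The 1-center on a line is the midpoint of the two extreme points: leftmost at 40, rightmost at 120.
Optimal location = (40 + 120)/2 = 80; maximum distance = (120 − 40)/2 = 40.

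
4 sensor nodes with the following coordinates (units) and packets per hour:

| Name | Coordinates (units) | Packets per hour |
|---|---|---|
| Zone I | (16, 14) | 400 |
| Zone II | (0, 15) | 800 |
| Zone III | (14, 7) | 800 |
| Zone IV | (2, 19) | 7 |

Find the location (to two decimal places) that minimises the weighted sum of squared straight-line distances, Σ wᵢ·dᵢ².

(8.78, 11.63)

The minimiser of Σwᵢ‖p−pᵢ‖² is the weighted centroid p* = (Σwᵢpᵢ)/(Σwᵢ).
Σwᵢ = 2007.
Σwᵢxᵢ = 400·16 + 800·0 + 800·14 + 7·2 = 17614.
Σwᵢyᵢ = 400·14 + 800·15 + 800·7 + 7·19 = 23333.
x* = 17614/2007 = 8.78, y* = 23333/2007 = 11.63.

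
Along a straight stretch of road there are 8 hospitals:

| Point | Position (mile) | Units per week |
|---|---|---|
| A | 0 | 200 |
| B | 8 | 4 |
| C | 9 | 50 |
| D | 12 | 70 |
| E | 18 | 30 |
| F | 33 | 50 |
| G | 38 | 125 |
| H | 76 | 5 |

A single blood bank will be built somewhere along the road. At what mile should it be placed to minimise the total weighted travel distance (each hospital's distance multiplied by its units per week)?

For a sum of weighted absolute distances on a line, the optimum is the weighted median (not the mean). Total weight W = 534; half-weight = 267.
Sort by position and accumulate weight:
  mile 0 (A, w=200) → cum 200
  mile 8 (B, w=4) → cum 204
  mile 9 (C, w=50) → cum 254
  mile 12 (D, w=70) → cum 324  ≥ 267 → median here
  mile 18 (E, w=30) → cum 354
  mile 33 (F, w=50) → cum 404
  mile 38 (G, w=125) → cum 529
  mile 76 (H, w=5) → cum 534
Optimal location: mile 12.

x = 12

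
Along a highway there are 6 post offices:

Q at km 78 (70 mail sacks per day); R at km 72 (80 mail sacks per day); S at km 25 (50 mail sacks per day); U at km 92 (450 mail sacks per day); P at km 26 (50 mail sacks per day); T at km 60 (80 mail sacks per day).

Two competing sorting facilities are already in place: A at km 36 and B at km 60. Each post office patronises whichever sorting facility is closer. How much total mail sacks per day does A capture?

100

The indifferent point is the midpoint (36+60)/2 = 48; post offices left of it (closer to A at 36) go to A, those right go to B.
  S at 25 (w=50) → A
  P at 26 (w=50) → A
  T at 60 (w=80) → B
  R at 72 (w=80) → B
  Q at 78 (w=70) → B
  U at 92 (w=450) → B
A captures 100; B captures 680.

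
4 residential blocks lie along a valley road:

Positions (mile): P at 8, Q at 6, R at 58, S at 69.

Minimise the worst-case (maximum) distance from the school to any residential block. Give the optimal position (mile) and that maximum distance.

location 37.5, max distance 31.5

The 1-center on a line is the midpoint of the two extreme points: leftmost at 6, rightmost at 69.
Optimal location = (6 + 69)/2 = 37.5; maximum distance = (69 − 6)/2 = 31.5.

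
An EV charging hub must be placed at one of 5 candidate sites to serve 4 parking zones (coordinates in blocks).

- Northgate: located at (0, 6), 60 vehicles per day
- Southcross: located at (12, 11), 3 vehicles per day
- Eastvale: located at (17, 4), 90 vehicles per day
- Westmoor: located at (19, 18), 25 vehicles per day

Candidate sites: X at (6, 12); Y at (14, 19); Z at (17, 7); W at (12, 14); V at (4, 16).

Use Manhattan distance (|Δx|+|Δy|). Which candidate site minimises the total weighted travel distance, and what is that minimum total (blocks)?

Z, total 1702 blocks

Total weighted distance at each candidate:
  X (6, 12): total = 2926
  Y (14, 19): total = 3420
  Z (17, 7): total = 1702
  W (12, 14): total = 2834
  V (4, 16): total = 3554
Minimum is at Z with total 1702 blocks.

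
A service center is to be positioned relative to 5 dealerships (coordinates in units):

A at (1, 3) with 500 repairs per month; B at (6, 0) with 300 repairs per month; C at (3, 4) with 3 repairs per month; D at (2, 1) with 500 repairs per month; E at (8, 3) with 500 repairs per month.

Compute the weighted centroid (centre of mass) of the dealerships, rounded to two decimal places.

The minimiser of Σwᵢ‖p−pᵢ‖² is the weighted centroid p* = (Σwᵢpᵢ)/(Σwᵢ).
Σwᵢ = 1803.
Σwᵢxᵢ = 500·1 + 300·6 + 3·3 + 500·2 + 500·8 = 7309.
Σwᵢyᵢ = 500·3 + 300·0 + 3·4 + 500·1 + 500·3 = 3512.
x* = 7309/1803 = 4.05, y* = 3512/1803 = 1.95.

(4.05, 1.95)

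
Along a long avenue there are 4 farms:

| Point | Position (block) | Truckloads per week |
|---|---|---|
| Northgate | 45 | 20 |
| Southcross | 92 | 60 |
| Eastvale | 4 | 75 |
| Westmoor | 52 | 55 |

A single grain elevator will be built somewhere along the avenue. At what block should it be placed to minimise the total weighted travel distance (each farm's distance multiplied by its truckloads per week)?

x = 52

For a sum of weighted absolute distances on a line, the optimum is the weighted median (not the mean). Total weight W = 210; half-weight = 105.
Sort by position and accumulate weight:
  block 4 (Eastvale, w=75) → cum 75
  block 45 (Northgate, w=20) → cum 95
  block 52 (Westmoor, w=55) → cum 150  ≥ 105 → median here
  block 92 (Southcross, w=60) → cum 210
Optimal location: block 52.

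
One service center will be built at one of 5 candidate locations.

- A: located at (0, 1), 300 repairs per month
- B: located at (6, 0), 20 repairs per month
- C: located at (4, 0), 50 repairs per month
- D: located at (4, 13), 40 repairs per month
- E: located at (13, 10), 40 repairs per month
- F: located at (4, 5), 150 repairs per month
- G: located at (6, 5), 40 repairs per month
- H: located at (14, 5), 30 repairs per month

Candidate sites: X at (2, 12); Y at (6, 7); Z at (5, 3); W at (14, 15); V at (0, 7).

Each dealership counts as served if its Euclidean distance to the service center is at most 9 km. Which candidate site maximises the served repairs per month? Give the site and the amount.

Coverage radius r = 9 km; a point is covered iff (Δx)²+(Δy)² ≤ 9² = 81.
  X (2, 12): covers {D, F, G} → 230
  Y (6, 7): covers {A, B, C, D, E, F, G, H} → 670
  Z (5, 3): covers {A, B, C, F, G} → 560
  W (14, 15): covers {E} → 40
  V (0, 7): covers {A, C, D, F, G} → 580
Maximum coverage at Y: 670 repairs per month.

Y, covering 670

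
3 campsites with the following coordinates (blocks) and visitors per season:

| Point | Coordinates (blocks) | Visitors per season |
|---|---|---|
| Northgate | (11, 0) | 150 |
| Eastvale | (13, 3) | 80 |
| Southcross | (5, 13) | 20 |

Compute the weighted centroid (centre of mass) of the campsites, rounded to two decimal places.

(11.16, 2.00)

The minimiser of Σwᵢ‖p−pᵢ‖² is the weighted centroid p* = (Σwᵢpᵢ)/(Σwᵢ).
Σwᵢ = 250.
Σwᵢxᵢ = 150·11 + 80·13 + 20·5 = 2790.
Σwᵢyᵢ = 150·0 + 80·3 + 20·13 = 500.
x* = 2790/250 = 11.16, y* = 500/250 = 2.00.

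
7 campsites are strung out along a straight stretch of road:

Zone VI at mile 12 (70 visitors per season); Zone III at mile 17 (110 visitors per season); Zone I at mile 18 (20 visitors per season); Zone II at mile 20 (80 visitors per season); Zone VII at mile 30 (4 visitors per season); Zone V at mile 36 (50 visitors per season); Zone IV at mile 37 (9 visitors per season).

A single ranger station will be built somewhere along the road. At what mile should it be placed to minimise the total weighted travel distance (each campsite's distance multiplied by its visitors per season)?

x = 17

For a sum of weighted absolute distances on a line, the optimum is the weighted median (not the mean). Total weight W = 343; half-weight = 171.5.
Sort by position and accumulate weight:
  mile 12 (Zone VI, w=70) → cum 70
  mile 17 (Zone III, w=110) → cum 180  ≥ 171.5 → median here
  mile 18 (Zone I, w=20) → cum 200
  mile 20 (Zone II, w=80) → cum 280
  mile 30 (Zone VII, w=4) → cum 284
  mile 36 (Zone V, w=50) → cum 334
  mile 37 (Zone IV, w=9) → cum 343
Optimal location: mile 17.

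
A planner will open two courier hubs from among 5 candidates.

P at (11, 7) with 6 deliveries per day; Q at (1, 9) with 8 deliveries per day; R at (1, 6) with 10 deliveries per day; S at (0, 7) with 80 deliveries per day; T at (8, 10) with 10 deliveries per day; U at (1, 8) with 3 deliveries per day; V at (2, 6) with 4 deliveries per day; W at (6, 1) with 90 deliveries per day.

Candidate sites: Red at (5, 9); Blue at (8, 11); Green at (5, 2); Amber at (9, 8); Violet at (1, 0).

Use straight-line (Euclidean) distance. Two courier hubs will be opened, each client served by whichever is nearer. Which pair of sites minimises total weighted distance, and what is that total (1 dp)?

Evaluate every pair (each demand assigned to the nearer of the two):
  {Red, Green}: total = 739.0
  {Blue, Green}: total = 889.4
  {Green, Amber}: total = 891.4
  {Green, Violet}: total = 988.0
  {Red, Violet}: total = 1070.6
  {Blue, Violet}: total = 1230.0
  {Amber, Violet}: total = 1233.2
  {Red, Amber}: total = 1263.3
  {Red, Blue}: total = 1307.8
  {Blue, Amber}: total = 1617.0
Best pair: {Red, Green} with total 739.0.

{Red, Green}, total 739.0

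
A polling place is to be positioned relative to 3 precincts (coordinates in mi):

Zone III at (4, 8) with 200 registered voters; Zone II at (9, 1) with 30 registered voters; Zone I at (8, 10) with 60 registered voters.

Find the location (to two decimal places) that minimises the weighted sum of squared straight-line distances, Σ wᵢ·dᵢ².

(5.34, 7.69)

The minimiser of Σwᵢ‖p−pᵢ‖² is the weighted centroid p* = (Σwᵢpᵢ)/(Σwᵢ).
Σwᵢ = 290.
Σwᵢxᵢ = 200·4 + 30·9 + 60·8 = 1550.
Σwᵢyᵢ = 200·8 + 30·1 + 60·10 = 2230.
x* = 1550/290 = 5.34, y* = 2230/290 = 7.69.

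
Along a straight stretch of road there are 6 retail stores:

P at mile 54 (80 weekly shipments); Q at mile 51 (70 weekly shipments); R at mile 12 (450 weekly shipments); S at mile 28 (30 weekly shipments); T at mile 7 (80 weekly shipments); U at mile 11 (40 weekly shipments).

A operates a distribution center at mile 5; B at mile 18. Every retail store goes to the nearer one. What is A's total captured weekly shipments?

120

The indifferent point is the midpoint (5+18)/2 = 11.5; retail stores left of it (closer to A at 5) go to A, those right go to B.
  T at 7 (w=80) → A
  U at 11 (w=40) → A
  R at 12 (w=450) → B
  S at 28 (w=30) → B
  Q at 51 (w=70) → B
  P at 54 (w=80) → B
A captures 120; B captures 630.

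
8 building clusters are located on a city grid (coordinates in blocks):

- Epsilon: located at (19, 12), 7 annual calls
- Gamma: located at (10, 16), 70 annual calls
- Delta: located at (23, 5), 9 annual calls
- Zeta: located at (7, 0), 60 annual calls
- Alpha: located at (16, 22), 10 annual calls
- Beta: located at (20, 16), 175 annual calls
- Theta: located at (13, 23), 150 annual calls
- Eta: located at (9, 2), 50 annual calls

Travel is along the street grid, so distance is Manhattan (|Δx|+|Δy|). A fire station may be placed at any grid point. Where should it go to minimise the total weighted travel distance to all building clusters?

Manhattan distance separates: Σwᵢ(|x−xᵢ|+|y−yᵢ|) = Σwᵢ|x−xᵢ| + Σwᵢ|y−yᵢ|, so x and y are optimised independently as 1-D weighted medians.
Total weight W = 531; half = 265.5.
x-coordinate, sorted with cumulative weight:
  x=7 (Zeta, w=60) cum 60
  x=9 (Eta, w=50) cum 110
  x=10 (Gamma, w=70) cum 180
  x=13 (Theta, w=150) cum 330  ← median
  x=16 (Alpha, w=10) cum 340
  x=19 (Epsilon, w=7) cum 347
  x=20 (Beta, w=175) cum 522
  x=23 (Delta, w=9) cum 531
⇒ x* = 13
y-coordinate, sorted with cumulative weight:
  y=0 (Zeta, w=60) cum 60
  y=2 (Eta, w=50) cum 110
  y=5 (Delta, w=9) cum 119
  y=12 (Epsilon, w=7) cum 126
  y=16 (Gamma, w=70) cum 196
  y=16 (Beta, w=175) cum 371  ← median
  y=22 (Alpha, w=10) cum 381
  y=23 (Theta, w=150) cum 531
⇒ y* = 16

(13, 16)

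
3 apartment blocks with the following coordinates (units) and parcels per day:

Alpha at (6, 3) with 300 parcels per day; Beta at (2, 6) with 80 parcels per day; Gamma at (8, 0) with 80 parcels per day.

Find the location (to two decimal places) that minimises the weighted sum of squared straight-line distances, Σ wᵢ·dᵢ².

(5.65, 3.00)

The minimiser of Σwᵢ‖p−pᵢ‖² is the weighted centroid p* = (Σwᵢpᵢ)/(Σwᵢ).
Σwᵢ = 460.
Σwᵢxᵢ = 300·6 + 80·2 + 80·8 = 2600.
Σwᵢyᵢ = 300·3 + 80·6 + 80·0 = 1380.
x* = 2600/460 = 5.65, y* = 1380/460 = 3.00.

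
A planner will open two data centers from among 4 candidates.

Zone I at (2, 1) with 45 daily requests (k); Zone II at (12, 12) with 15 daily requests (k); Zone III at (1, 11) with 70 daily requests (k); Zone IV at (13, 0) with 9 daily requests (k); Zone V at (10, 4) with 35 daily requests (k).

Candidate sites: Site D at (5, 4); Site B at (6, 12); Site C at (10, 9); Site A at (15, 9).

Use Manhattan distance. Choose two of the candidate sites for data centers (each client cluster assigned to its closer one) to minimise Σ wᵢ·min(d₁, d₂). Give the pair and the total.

Evaluate every pair (each demand assigned to the nearer of the two):
  {Site D, Site B}: total = 1063
  {Site D, Site C}: total = 1398
  {Site D, Site A}: total = 1404
  {Site B, Site C}: total = 1453
  {Site B, Site A}: total = 1634
  {Site C, Site A}: total = 1839
Best pair: {Site D, Site B} with total 1063.

{Site D, Site B}, total 1063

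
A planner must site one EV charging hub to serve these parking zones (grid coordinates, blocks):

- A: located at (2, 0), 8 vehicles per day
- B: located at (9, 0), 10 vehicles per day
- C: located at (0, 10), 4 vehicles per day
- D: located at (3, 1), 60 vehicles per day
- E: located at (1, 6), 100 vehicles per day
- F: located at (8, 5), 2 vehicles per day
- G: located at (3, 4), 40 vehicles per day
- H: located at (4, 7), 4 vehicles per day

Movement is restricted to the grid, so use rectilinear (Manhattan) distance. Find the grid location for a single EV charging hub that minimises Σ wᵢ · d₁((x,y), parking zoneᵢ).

(3, 4)

Manhattan distance separates: Σwᵢ(|x−xᵢ|+|y−yᵢ|) = Σwᵢ|x−xᵢ| + Σwᵢ|y−yᵢ|, so x and y are optimised independently as 1-D weighted medians.
Total weight W = 228; half = 114.
x-coordinate, sorted with cumulative weight:
  x=0 (C, w=4) cum 4
  x=1 (E, w=100) cum 104
  x=2 (A, w=8) cum 112
  x=3 (D, w=60) cum 172  ← median
  x=3 (G, w=40) cum 212
  x=4 (H, w=4) cum 216
  x=8 (F, w=2) cum 218
  x=9 (B, w=10) cum 228
⇒ x* = 3
y-coordinate, sorted with cumulative weight:
  y=0 (A, w=8) cum 8
  y=0 (B, w=10) cum 18
  y=1 (D, w=60) cum 78
  y=4 (G, w=40) cum 118  ← median
  y=5 (F, w=2) cum 120
  y=6 (E, w=100) cum 220
  y=7 (H, w=4) cum 224
  y=10 (C, w=4) cum 228
⇒ y* = 4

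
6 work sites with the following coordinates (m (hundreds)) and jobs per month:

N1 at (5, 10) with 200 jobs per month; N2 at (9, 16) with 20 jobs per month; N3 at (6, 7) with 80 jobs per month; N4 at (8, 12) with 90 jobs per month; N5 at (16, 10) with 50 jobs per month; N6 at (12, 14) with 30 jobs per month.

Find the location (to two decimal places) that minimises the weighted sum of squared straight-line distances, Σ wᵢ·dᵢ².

The minimiser of Σwᵢ‖p−pᵢ‖² is the weighted centroid p* = (Σwᵢpᵢ)/(Σwᵢ).
Σwᵢ = 470.
Σwᵢxᵢ = 200·5 + 20·9 + 80·6 + 90·8 + 50·16 + 30·12 = 3540.
Σwᵢyᵢ = 200·10 + 20·16 + 80·7 + 90·12 + 50·10 + 30·14 = 4880.
x* = 3540/470 = 7.53, y* = 4880/470 = 10.38.

(7.53, 10.38)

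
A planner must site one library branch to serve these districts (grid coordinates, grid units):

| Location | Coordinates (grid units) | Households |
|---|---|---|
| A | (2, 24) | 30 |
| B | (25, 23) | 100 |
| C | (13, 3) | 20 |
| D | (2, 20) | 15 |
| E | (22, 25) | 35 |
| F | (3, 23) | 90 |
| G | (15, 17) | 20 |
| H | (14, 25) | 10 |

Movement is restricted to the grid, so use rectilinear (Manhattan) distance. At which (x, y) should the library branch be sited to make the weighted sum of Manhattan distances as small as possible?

Manhattan distance separates: Σwᵢ(|x−xᵢ|+|y−yᵢ|) = Σwᵢ|x−xᵢ| + Σwᵢ|y−yᵢ|, so x and y are optimised independently as 1-D weighted medians.
Total weight W = 320; half = 160.
x-coordinate, sorted with cumulative weight:
  x=2 (A, w=30) cum 30
  x=2 (D, w=15) cum 45
  x=3 (F, w=90) cum 135
  x=13 (C, w=20) cum 155
  x=14 (H, w=10) cum 165  ← median
  x=15 (G, w=20) cum 185
  x=22 (E, w=35) cum 220
  x=25 (B, w=100) cum 320
⇒ x* = 14
y-coordinate, sorted with cumulative weight:
  y=3 (C, w=20) cum 20
  y=17 (G, w=20) cum 40
  y=20 (D, w=15) cum 55
  y=23 (B, w=100) cum 155
  y=23 (F, w=90) cum 245  ← median
  y=24 (A, w=30) cum 275
  y=25 (E, w=35) cum 310
  y=25 (H, w=10) cum 320
⇒ y* = 23

(14, 23)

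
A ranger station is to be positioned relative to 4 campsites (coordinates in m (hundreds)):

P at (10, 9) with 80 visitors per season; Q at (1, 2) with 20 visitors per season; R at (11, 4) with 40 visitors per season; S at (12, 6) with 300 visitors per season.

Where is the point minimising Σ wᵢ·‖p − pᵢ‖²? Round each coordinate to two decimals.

(11.05, 6.18)

The minimiser of Σwᵢ‖p−pᵢ‖² is the weighted centroid p* = (Σwᵢpᵢ)/(Σwᵢ).
Σwᵢ = 440.
Σwᵢxᵢ = 80·10 + 20·1 + 40·11 + 300·12 = 4860.
Σwᵢyᵢ = 80·9 + 20·2 + 40·4 + 300·6 = 2720.
x* = 4860/440 = 11.05, y* = 2720/440 = 6.18.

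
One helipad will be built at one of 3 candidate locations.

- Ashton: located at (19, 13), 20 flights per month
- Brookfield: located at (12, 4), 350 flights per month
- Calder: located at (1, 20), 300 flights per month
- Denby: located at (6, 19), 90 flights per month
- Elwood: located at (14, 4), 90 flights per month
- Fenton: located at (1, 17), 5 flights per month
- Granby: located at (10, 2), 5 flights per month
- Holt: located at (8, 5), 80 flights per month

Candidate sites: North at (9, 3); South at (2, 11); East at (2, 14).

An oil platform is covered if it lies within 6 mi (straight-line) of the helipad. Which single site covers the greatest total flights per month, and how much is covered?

Coverage radius r = 6 mi; a point is covered iff (Δx)²+(Δy)² ≤ 6² = 36.
  North (9, 3): covers {Brookfield, Elwood, Granby, Holt} → 525
  South (2, 11): covers {none} → 0
  East (2, 14): covers {Fenton} → 5
Maximum coverage at North: 525 flights per month.

North, covering 525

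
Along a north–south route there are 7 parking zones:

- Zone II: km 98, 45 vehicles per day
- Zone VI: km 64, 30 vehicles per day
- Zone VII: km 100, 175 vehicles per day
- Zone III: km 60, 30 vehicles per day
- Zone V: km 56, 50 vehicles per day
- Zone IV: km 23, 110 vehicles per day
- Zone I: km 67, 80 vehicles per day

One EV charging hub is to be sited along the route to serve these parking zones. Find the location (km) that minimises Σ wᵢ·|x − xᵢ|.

x = 67

For a sum of weighted absolute distances on a line, the optimum is the weighted median (not the mean). Total weight W = 520; half-weight = 260.
Sort by position and accumulate weight:
  km 23 (Zone IV, w=110) → cum 110
  km 56 (Zone V, w=50) → cum 160
  km 60 (Zone III, w=30) → cum 190
  km 64 (Zone VI, w=30) → cum 220
  km 67 (Zone I, w=80) → cum 300  ≥ 260 → median here
  km 98 (Zone II, w=45) → cum 345
  km 100 (Zone VII, w=175) → cum 520
Optimal location: km 67.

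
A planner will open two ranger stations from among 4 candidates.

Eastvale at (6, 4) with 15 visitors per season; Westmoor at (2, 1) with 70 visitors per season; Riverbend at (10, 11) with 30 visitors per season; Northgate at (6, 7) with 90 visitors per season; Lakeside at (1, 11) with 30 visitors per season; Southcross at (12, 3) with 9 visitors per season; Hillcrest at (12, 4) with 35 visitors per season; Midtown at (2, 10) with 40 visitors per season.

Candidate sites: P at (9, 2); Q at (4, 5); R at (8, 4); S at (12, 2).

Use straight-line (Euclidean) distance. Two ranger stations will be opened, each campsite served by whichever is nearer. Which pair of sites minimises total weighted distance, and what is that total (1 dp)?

Evaluate every pair (each demand assigned to the nearer of the two):
  {Q, S}: total = 1351.4
  {Q, R}: total = 1409.8
  {P, Q}: total = 1427.0
  {R, S}: total = 1757.9
  {P, R}: total = 1833.5
  {P, S}: total = 2211.0
Best pair: {Q, S} with total 1351.4.

{Q, S}, total 1351.4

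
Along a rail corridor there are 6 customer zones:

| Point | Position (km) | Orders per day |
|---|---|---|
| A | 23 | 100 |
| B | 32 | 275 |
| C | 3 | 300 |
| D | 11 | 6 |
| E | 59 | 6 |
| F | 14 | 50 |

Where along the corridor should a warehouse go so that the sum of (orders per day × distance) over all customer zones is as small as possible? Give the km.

x = 23

For a sum of weighted absolute distances on a line, the optimum is the weighted median (not the mean). Total weight W = 737; half-weight = 368.5.
Sort by position and accumulate weight:
  km 3 (C, w=300) → cum 300
  km 11 (D, w=6) → cum 306
  km 14 (F, w=50) → cum 356
  km 23 (A, w=100) → cum 456  ≥ 368.5 → median here
  km 32 (B, w=275) → cum 731
  km 59 (E, w=6) → cum 737
Optimal location: km 23.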